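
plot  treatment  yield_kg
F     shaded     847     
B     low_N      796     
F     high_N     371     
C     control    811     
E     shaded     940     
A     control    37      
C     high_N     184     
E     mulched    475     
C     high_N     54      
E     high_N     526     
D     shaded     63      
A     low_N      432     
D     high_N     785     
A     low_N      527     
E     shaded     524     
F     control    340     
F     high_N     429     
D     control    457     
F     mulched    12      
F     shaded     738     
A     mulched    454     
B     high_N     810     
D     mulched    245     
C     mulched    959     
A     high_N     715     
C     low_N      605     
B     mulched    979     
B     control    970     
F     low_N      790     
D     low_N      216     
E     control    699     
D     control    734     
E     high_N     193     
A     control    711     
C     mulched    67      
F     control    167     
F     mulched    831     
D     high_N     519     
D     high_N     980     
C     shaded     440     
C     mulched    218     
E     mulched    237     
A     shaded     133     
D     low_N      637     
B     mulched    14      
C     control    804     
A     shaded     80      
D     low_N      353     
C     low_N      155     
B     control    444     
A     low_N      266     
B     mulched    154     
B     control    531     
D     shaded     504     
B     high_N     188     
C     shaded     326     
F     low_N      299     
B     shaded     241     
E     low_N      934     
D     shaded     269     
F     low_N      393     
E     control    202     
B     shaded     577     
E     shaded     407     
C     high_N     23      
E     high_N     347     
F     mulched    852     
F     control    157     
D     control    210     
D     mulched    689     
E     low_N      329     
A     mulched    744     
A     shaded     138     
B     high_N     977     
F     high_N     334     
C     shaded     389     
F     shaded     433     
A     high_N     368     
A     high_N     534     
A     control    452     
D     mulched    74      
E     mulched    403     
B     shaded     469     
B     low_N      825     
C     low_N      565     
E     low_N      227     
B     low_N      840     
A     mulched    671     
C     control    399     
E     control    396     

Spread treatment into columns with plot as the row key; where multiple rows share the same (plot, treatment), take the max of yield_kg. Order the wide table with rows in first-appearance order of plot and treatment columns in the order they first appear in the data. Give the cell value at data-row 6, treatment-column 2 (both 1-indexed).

637

With rows in first-appearance order of plot, row 6 is plot=D. treatment columns in first-appearance order: shaded, low_N, high_N, control, mulched; column 2 is low_N.
Long rows with plot=D, treatment=low_N: max(216, 637, 353) = 637.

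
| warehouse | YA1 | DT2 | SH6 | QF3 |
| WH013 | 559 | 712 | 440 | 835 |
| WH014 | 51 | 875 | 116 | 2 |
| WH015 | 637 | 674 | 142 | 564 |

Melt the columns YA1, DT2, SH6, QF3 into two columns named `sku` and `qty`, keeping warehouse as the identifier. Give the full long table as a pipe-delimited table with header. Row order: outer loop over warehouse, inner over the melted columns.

Each (warehouse, column) pair becomes one row: 3 × 4 = 12 rows.
For example, (WH013, YA1) → qty=559.

| warehouse | sku | qty |
| WH013 | YA1 | 559 |
| WH013 | DT2 | 712 |
| WH013 | SH6 | 440 |
| WH013 | QF3 | 835 |
| WH014 | YA1 | 51 |
| WH014 | DT2 | 875 |
| WH014 | SH6 | 116 |
| WH014 | QF3 | 2 |
| WH015 | YA1 | 637 |
| WH015 | DT2 | 674 |
| WH015 | SH6 | 142 |
| WH015 | QF3 | 564 |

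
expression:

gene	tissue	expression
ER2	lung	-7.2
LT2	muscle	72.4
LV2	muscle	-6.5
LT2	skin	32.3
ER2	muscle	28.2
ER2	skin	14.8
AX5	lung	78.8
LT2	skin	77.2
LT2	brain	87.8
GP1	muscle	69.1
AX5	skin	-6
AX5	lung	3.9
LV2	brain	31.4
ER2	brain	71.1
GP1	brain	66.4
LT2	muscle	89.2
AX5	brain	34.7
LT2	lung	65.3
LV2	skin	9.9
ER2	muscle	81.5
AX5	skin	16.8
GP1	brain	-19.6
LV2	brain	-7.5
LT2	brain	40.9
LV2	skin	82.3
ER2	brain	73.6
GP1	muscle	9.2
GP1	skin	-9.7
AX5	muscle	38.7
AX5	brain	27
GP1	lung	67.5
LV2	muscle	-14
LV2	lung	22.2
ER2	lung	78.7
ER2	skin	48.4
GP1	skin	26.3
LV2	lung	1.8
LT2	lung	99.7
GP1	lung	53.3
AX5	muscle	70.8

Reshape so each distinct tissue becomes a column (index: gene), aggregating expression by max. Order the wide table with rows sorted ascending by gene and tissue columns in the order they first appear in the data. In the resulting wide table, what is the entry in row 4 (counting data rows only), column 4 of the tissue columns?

87.8

With rows sorted ascending by gene, row 4 is gene=LT2. tissue columns in first-appearance order: lung, muscle, skin, brain; column 4 is brain.
Long rows with gene=LT2, tissue=brain: max(87.8, 40.9) = 87.8.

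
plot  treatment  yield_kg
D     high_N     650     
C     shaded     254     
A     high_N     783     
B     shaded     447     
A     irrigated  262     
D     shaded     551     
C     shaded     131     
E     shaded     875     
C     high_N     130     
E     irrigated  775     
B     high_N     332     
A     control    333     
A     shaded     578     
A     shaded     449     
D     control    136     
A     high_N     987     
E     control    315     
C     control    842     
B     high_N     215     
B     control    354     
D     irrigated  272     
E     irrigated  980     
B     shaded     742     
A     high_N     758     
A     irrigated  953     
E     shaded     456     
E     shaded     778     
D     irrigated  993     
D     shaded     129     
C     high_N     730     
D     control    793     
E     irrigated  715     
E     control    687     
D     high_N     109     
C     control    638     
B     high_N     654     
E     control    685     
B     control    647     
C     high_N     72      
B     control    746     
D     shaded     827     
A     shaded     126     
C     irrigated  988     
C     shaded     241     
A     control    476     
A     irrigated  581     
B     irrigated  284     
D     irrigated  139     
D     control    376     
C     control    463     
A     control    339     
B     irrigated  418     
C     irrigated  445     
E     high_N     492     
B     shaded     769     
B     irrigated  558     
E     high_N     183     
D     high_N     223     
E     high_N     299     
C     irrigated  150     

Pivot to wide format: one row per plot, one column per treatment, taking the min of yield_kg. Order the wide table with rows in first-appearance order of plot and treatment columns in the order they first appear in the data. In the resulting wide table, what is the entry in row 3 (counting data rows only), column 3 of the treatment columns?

262

With rows in first-appearance order of plot, row 3 is plot=A. treatment columns in first-appearance order: high_N, shaded, irrigated, control; column 3 is irrigated.
Long rows with plot=A, treatment=irrigated: min(262, 953, 581) = 262.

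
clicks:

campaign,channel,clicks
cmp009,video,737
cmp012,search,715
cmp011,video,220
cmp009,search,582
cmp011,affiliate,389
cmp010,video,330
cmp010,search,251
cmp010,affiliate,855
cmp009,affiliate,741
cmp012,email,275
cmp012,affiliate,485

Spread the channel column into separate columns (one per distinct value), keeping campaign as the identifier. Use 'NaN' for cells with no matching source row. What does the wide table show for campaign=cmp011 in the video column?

The long row with campaign=cmp011, channel=video has clicks=220.

220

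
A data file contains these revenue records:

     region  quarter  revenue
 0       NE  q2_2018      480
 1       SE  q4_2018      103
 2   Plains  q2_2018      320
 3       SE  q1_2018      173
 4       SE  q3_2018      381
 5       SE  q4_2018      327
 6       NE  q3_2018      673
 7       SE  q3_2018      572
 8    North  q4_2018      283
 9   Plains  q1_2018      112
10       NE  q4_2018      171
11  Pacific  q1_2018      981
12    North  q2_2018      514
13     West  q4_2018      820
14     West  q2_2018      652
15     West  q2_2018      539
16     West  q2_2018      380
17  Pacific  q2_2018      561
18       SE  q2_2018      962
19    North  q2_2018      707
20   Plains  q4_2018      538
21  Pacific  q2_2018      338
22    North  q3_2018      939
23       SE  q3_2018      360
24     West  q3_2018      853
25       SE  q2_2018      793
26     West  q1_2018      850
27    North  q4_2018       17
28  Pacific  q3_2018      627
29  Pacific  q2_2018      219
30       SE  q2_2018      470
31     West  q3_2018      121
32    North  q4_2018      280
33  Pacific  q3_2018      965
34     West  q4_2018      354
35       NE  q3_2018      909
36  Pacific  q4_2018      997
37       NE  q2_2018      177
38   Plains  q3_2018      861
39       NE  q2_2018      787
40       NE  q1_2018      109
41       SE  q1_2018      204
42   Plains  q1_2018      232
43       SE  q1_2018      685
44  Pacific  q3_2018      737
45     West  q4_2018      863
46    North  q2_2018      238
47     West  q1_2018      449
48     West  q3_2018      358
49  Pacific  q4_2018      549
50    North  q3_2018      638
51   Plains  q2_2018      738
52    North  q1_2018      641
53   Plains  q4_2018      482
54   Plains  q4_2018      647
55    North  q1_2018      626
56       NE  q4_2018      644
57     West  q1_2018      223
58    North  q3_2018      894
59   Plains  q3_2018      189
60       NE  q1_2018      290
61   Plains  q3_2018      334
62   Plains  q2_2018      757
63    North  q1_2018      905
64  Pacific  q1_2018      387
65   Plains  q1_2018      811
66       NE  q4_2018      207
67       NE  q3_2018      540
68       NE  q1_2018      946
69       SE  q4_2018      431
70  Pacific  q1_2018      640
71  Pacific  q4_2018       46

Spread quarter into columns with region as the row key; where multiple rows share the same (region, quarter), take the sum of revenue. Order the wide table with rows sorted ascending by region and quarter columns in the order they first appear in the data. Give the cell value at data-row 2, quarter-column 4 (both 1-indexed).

2471

With rows sorted ascending by region, row 2 is region=North. quarter columns in first-appearance order: q2_2018, q4_2018, q1_2018, q3_2018; column 4 is q3_2018.
Long rows with region=North, quarter=q3_2018: 939 + 638 + 894 = 2471.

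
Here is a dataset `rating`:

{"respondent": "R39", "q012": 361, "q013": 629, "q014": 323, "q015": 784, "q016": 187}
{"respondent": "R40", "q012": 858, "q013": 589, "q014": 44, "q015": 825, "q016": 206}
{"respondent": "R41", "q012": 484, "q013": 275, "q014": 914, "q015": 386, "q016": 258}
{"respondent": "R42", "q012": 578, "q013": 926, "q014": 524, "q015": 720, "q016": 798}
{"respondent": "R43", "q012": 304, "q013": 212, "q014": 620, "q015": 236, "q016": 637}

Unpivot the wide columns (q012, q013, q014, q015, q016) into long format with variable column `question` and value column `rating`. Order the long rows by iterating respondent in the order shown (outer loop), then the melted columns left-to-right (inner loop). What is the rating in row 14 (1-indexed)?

25 rows total (5 × 5). Row 14: index ⌊(14-1)/5⌋ = 2 into respondent → R41; (14-1) mod 5 = 3 into the melted columns → q015.
So row 14 is (R41, q015, 386); rating = 386.

386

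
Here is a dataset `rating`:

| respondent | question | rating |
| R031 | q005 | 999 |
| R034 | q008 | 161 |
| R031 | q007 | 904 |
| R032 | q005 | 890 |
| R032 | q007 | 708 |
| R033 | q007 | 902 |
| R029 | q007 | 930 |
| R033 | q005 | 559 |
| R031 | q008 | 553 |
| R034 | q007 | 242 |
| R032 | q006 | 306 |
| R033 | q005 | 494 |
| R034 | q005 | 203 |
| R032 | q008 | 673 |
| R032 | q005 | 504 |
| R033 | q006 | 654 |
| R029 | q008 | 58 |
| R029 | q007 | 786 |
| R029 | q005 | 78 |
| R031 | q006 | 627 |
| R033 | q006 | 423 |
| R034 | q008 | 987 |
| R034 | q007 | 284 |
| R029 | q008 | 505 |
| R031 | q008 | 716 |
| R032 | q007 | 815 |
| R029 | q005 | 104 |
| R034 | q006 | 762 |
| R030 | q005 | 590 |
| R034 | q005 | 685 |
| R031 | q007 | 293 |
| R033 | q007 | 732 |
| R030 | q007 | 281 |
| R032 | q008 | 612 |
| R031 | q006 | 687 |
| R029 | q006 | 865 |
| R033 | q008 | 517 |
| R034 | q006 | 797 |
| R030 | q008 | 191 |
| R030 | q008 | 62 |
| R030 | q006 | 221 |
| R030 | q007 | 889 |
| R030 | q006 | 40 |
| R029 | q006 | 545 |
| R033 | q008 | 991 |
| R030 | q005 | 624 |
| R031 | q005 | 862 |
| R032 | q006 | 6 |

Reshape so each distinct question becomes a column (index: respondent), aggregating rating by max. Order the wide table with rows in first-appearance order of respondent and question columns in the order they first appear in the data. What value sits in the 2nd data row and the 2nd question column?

987

With rows in first-appearance order of respondent, row 2 is respondent=R034. question columns in first-appearance order: q005, q008, q007, q006; column 2 is q008.
Long rows with respondent=R034, question=q008: max(161, 987) = 987.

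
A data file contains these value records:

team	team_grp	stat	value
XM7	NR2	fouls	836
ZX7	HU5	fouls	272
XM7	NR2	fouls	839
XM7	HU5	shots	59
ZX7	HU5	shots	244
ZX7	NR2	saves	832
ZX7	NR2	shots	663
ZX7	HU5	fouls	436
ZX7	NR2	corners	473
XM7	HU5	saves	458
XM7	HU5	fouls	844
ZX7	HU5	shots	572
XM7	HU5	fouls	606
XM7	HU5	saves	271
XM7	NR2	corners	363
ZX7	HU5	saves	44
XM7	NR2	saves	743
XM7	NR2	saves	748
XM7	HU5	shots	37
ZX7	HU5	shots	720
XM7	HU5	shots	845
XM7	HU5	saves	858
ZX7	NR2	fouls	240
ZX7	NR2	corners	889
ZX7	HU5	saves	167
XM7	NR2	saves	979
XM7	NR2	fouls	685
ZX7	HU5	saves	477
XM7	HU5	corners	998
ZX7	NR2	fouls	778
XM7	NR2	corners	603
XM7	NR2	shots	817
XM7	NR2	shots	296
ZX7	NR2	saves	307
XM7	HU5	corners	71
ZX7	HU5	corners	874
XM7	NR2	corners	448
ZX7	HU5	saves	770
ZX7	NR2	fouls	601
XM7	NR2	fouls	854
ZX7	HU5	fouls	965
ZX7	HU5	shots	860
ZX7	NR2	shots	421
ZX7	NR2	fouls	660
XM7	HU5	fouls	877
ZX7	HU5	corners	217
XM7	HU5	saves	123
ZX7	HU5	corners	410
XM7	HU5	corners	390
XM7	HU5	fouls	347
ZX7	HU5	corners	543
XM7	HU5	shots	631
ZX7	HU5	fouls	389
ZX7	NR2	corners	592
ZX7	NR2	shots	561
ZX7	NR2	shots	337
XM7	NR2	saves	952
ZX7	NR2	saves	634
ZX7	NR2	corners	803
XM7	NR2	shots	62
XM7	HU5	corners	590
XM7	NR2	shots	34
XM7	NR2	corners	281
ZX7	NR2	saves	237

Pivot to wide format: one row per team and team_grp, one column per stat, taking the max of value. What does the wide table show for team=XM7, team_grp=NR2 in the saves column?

Rows with team=XM7, team_grp=NR2 and stat=saves: value values are 743, 748, 979, 952.
max(743, 748, 979, 952) = 979.

979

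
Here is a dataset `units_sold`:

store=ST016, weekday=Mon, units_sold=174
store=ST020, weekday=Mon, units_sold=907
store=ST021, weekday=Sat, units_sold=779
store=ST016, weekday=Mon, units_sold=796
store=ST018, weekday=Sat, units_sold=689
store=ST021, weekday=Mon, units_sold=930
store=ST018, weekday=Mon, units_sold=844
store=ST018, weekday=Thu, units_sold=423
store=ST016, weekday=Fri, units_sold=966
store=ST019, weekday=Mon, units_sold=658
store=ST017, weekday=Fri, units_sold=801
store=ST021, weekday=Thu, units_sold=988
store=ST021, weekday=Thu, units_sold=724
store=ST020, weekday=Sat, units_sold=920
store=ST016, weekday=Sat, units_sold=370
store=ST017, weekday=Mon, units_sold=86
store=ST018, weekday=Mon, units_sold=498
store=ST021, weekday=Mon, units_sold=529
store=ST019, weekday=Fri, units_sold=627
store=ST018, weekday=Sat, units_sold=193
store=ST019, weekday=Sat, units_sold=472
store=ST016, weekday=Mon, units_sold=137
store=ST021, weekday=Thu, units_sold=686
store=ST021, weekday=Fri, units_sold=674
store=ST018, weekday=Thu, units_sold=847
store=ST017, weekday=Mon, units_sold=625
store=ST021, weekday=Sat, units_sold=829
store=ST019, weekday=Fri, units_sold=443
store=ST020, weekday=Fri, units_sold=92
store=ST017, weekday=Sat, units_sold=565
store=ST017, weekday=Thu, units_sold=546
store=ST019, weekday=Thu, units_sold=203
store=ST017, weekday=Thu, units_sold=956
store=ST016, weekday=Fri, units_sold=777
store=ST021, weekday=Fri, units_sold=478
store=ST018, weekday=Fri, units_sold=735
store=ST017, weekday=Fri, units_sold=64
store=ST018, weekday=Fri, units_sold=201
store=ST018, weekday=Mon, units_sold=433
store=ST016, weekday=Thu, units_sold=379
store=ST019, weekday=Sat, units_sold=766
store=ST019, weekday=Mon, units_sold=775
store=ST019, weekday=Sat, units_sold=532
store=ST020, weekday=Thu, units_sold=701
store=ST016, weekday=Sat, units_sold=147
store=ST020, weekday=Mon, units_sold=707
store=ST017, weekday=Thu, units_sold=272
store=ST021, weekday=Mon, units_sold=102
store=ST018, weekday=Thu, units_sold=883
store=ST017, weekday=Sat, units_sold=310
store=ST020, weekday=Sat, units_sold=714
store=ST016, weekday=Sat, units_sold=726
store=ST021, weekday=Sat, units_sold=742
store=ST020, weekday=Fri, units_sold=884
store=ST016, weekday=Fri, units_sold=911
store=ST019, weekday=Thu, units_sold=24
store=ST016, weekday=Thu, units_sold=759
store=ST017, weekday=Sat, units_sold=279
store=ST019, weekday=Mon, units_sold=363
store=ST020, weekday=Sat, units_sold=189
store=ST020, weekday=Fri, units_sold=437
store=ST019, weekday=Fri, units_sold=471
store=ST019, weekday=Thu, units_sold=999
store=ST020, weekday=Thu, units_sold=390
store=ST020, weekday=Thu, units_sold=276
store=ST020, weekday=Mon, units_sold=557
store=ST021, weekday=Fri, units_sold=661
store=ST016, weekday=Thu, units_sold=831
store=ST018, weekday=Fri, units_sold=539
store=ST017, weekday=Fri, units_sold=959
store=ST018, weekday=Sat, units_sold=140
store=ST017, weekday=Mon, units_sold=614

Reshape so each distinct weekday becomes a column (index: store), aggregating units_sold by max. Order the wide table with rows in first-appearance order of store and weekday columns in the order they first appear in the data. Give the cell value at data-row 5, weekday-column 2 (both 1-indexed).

766

With rows in first-appearance order of store, row 5 is store=ST019. weekday columns in first-appearance order: Mon, Sat, Thu, Fri; column 2 is Sat.
Long rows with store=ST019, weekday=Sat: max(472, 766, 532) = 766.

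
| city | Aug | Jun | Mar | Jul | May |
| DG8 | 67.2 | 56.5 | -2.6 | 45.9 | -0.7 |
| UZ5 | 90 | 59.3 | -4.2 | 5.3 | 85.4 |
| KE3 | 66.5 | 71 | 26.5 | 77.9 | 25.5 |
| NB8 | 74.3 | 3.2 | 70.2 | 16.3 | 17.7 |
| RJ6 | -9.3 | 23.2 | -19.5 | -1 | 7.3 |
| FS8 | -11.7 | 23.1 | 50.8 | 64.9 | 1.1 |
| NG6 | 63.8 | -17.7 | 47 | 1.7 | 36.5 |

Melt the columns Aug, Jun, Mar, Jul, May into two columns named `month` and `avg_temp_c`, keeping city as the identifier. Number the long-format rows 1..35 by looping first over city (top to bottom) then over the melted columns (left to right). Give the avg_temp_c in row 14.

35 rows total (7 × 5). Row 14: index ⌊(14-1)/5⌋ = 2 into city → KE3; (14-1) mod 5 = 3 into the melted columns → Jul.
So row 14 is (KE3, Jul, 77.9); avg_temp_c = 77.9.

77.9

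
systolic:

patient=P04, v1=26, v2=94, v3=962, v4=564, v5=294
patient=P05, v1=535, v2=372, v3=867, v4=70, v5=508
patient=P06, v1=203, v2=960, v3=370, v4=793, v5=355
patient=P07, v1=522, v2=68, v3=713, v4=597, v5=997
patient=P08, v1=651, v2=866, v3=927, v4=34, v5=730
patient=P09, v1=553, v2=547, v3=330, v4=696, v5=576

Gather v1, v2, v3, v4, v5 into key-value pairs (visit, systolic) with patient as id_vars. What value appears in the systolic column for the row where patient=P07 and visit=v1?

522

Unpivoting turns each (patient, wide-column) pair into one long row.
The wide cell at row P07, column v1 holds 522, so the long row (P07, v1) has systolic=522.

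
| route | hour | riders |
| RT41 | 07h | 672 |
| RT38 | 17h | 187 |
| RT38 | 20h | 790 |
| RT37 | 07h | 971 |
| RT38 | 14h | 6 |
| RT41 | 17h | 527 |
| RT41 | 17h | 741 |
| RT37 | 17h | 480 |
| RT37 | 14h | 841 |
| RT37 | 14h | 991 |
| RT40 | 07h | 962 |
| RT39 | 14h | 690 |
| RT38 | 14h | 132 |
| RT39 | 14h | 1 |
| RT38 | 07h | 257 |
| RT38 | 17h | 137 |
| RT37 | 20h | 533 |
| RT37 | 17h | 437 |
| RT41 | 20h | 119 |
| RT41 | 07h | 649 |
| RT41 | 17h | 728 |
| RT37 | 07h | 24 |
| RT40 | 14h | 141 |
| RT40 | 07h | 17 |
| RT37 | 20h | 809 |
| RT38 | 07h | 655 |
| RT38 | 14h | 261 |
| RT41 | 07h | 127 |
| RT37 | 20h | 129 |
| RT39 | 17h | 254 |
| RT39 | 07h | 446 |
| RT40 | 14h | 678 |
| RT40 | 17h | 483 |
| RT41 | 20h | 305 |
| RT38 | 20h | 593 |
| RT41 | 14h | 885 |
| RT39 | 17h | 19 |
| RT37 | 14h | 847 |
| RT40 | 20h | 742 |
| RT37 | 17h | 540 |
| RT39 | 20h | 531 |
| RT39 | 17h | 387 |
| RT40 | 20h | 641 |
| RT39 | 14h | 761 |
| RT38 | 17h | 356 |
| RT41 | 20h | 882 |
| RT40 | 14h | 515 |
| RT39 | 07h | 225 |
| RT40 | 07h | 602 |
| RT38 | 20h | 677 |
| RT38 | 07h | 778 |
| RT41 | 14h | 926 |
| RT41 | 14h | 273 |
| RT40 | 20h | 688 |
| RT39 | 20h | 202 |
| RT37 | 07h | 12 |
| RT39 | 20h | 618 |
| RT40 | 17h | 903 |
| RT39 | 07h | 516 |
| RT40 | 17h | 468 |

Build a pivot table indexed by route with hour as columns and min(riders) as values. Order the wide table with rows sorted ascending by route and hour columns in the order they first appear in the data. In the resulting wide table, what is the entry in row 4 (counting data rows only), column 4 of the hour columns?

With rows sorted ascending by route, row 4 is route=RT40. hour columns in first-appearance order: 07h, 17h, 20h, 14h; column 4 is 14h.
Long rows with route=RT40, hour=14h: min(141, 678, 515) = 141.

141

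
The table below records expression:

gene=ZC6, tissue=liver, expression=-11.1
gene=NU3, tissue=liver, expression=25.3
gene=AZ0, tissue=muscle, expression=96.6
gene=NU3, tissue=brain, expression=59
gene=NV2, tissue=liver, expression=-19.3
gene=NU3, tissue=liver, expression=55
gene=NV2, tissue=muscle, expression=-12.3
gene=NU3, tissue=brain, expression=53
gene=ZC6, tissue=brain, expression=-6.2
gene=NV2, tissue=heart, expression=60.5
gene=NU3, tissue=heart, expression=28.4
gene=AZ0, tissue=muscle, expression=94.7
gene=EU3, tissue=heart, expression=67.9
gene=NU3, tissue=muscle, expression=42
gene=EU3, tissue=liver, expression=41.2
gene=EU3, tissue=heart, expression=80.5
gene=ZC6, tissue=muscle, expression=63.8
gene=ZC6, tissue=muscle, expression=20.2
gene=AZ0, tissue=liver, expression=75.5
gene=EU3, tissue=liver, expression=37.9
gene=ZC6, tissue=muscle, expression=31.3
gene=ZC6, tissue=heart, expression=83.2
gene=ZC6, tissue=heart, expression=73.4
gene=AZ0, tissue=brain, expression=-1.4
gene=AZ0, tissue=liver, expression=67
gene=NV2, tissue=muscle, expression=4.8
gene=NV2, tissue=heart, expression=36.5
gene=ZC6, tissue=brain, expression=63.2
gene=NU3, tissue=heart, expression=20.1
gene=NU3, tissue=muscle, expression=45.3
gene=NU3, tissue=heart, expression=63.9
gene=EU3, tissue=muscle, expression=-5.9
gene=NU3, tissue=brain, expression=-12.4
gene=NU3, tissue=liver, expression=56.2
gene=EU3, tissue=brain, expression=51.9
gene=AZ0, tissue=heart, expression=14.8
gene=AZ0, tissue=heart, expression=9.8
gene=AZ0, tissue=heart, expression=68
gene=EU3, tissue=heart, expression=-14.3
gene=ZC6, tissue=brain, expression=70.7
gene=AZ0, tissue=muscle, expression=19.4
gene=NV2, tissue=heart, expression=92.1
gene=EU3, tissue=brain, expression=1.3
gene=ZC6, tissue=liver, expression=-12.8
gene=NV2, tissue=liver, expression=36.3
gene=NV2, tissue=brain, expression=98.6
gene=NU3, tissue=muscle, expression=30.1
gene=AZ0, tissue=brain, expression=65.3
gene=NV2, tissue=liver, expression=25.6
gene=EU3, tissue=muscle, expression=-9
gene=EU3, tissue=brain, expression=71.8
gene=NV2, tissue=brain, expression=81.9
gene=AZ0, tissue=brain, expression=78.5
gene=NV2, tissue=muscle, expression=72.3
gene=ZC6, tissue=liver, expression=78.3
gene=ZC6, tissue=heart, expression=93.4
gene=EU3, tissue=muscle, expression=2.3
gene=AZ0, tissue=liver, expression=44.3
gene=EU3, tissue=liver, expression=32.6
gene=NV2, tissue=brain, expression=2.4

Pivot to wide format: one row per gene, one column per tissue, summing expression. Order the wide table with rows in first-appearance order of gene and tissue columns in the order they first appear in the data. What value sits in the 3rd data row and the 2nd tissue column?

210.7

With rows in first-appearance order of gene, row 3 is gene=AZ0. tissue columns in first-appearance order: liver, muscle, brain, heart; column 2 is muscle.
Long rows with gene=AZ0, tissue=muscle: 96.6 + 94.7 + 19.4 = 210.7.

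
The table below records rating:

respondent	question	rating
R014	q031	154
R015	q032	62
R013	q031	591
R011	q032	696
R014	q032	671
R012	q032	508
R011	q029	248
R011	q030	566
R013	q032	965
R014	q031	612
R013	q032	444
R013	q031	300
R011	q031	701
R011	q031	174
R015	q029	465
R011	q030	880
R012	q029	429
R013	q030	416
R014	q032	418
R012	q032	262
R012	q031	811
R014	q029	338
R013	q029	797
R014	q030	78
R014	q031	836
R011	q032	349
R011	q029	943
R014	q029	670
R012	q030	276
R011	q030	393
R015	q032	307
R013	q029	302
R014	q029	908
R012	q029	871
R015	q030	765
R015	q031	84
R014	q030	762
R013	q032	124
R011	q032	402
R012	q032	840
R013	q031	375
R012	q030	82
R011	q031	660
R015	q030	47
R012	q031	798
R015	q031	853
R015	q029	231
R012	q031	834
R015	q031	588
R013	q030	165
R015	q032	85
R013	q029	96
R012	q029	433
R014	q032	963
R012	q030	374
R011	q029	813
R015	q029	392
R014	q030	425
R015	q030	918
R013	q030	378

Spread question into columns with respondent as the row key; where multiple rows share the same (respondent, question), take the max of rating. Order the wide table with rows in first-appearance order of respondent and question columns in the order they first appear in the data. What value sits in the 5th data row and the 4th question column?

374

With rows in first-appearance order of respondent, row 5 is respondent=R012. question columns in first-appearance order: q031, q032, q029, q030; column 4 is q030.
Long rows with respondent=R012, question=q030: max(276, 82, 374) = 374.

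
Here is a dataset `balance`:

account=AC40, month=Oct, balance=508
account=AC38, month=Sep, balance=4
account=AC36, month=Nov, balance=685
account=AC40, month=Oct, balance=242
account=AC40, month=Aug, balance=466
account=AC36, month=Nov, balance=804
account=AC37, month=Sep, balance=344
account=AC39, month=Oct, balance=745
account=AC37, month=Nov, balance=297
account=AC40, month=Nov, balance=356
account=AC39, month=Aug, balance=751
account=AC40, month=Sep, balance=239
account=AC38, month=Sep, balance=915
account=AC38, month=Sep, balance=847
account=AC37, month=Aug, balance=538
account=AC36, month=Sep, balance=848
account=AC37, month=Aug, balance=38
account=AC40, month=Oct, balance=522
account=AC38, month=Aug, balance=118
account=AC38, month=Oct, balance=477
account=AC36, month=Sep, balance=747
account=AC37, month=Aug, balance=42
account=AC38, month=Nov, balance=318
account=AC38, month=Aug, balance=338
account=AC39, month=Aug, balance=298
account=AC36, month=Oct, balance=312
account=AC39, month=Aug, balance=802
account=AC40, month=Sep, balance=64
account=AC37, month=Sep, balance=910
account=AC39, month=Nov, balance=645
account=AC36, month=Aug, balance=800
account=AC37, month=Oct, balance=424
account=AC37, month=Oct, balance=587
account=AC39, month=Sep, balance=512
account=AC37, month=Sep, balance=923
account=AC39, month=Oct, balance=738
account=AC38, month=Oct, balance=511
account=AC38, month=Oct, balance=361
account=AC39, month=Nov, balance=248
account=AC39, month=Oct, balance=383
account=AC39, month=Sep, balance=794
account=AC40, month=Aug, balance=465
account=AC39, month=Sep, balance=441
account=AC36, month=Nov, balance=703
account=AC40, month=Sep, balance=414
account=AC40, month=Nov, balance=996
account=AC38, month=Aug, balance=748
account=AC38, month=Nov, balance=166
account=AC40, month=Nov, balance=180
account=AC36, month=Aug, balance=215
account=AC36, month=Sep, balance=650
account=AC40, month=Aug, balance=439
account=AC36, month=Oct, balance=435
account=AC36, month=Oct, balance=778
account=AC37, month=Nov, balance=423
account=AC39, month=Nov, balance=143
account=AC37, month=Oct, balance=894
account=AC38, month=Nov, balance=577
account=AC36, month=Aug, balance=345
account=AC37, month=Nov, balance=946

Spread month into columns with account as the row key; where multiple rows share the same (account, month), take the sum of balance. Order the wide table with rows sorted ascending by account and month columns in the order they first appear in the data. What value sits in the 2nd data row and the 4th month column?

With rows sorted ascending by account, row 2 is account=AC37. month columns in first-appearance order: Oct, Sep, Nov, Aug; column 4 is Aug.
Long rows with account=AC37, month=Aug: 538 + 38 + 42 = 618.

618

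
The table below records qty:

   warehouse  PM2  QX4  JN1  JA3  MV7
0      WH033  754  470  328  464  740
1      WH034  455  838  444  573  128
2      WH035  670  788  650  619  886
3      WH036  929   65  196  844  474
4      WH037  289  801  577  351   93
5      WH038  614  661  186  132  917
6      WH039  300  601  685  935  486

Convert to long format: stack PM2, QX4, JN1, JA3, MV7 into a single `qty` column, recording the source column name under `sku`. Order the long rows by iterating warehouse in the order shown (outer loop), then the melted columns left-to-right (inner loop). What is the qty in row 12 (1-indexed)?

35 rows total (7 × 5). Row 12: index ⌊(12-1)/5⌋ = 2 into warehouse → WH035; (12-1) mod 5 = 1 into the melted columns → QX4.
So row 12 is (WH035, QX4, 788); qty = 788.

788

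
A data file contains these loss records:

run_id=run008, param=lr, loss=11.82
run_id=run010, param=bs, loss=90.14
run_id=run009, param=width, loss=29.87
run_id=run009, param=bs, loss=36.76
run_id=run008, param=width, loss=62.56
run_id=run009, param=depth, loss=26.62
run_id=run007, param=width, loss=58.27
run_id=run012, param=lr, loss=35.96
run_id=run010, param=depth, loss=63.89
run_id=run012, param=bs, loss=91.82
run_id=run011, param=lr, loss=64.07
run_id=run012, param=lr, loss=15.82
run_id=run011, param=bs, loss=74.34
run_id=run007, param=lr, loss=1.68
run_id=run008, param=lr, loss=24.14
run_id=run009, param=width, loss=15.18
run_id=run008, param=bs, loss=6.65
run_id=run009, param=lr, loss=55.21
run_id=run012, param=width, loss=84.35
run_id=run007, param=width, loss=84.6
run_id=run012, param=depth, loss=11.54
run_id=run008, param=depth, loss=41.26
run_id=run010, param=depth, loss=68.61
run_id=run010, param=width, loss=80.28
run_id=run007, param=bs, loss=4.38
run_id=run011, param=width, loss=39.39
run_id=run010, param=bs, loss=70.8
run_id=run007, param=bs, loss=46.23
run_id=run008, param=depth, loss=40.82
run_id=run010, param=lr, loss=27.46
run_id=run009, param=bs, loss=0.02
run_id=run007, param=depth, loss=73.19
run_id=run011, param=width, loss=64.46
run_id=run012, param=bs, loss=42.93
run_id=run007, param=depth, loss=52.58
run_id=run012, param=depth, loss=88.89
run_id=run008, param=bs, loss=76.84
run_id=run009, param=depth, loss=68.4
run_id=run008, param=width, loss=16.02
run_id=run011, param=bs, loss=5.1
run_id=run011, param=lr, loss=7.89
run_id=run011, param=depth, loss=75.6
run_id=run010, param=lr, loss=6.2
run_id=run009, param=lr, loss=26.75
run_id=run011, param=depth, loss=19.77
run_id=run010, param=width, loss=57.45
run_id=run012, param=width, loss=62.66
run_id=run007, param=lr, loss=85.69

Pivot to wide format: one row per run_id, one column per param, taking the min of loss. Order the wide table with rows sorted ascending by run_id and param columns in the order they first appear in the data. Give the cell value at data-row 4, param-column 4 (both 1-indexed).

With rows sorted ascending by run_id, row 4 is run_id=run010. param columns in first-appearance order: lr, bs, width, depth; column 4 is depth.
Long rows with run_id=run010, param=depth: min(63.89, 68.61) = 63.89.

63.89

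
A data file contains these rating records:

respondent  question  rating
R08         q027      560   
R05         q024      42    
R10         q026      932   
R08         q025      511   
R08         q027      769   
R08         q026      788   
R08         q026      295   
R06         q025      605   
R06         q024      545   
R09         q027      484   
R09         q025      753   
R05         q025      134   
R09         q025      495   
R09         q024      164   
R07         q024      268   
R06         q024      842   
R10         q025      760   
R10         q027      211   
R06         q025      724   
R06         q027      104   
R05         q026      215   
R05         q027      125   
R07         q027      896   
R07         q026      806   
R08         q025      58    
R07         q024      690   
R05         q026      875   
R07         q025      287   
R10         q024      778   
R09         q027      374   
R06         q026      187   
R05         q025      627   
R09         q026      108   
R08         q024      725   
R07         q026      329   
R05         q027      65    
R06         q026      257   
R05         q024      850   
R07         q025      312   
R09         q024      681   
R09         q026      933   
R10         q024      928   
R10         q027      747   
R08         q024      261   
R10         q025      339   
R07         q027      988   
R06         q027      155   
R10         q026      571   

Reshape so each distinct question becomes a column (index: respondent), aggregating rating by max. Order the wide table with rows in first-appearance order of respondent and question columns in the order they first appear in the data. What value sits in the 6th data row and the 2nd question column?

With rows in first-appearance order of respondent, row 6 is respondent=R07. question columns in first-appearance order: q027, q024, q026, q025; column 2 is q024.
Long rows with respondent=R07, question=q024: max(268, 690) = 690.

690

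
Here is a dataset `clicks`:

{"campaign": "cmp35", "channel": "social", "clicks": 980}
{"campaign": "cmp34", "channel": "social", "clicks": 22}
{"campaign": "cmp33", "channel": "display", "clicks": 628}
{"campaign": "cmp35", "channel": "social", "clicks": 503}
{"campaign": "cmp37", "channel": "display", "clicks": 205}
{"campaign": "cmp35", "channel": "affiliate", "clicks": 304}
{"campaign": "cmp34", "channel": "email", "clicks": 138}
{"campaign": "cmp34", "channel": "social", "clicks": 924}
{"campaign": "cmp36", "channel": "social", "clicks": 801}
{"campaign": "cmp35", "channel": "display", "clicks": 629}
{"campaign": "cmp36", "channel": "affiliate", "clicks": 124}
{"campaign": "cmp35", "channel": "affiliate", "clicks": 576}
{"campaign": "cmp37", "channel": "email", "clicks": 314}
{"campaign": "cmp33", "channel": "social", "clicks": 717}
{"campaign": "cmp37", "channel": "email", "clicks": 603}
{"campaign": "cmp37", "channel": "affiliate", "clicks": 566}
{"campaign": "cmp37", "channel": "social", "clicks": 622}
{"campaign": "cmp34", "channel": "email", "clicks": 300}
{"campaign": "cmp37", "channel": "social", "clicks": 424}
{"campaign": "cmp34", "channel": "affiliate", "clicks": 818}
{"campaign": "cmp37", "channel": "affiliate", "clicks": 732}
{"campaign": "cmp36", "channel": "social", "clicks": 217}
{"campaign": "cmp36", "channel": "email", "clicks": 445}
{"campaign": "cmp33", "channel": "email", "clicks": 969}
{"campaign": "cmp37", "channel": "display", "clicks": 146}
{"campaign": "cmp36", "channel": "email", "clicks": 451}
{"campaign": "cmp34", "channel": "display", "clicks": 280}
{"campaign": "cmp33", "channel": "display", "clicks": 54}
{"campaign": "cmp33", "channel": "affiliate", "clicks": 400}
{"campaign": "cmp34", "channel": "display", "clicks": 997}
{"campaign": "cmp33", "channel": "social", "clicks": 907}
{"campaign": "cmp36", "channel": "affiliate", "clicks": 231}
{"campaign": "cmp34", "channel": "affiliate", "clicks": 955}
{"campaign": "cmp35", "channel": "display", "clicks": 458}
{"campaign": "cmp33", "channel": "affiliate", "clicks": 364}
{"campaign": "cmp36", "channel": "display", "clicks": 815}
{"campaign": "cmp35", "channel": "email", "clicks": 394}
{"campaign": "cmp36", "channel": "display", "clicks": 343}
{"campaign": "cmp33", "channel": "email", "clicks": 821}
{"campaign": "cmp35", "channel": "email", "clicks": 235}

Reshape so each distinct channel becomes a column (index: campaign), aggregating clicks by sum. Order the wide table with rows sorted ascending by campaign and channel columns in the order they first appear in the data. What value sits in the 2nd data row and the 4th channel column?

438

With rows sorted ascending by campaign, row 2 is campaign=cmp34. channel columns in first-appearance order: social, display, affiliate, email; column 4 is email.
Long rows with campaign=cmp34, channel=email: 138 + 300 = 438.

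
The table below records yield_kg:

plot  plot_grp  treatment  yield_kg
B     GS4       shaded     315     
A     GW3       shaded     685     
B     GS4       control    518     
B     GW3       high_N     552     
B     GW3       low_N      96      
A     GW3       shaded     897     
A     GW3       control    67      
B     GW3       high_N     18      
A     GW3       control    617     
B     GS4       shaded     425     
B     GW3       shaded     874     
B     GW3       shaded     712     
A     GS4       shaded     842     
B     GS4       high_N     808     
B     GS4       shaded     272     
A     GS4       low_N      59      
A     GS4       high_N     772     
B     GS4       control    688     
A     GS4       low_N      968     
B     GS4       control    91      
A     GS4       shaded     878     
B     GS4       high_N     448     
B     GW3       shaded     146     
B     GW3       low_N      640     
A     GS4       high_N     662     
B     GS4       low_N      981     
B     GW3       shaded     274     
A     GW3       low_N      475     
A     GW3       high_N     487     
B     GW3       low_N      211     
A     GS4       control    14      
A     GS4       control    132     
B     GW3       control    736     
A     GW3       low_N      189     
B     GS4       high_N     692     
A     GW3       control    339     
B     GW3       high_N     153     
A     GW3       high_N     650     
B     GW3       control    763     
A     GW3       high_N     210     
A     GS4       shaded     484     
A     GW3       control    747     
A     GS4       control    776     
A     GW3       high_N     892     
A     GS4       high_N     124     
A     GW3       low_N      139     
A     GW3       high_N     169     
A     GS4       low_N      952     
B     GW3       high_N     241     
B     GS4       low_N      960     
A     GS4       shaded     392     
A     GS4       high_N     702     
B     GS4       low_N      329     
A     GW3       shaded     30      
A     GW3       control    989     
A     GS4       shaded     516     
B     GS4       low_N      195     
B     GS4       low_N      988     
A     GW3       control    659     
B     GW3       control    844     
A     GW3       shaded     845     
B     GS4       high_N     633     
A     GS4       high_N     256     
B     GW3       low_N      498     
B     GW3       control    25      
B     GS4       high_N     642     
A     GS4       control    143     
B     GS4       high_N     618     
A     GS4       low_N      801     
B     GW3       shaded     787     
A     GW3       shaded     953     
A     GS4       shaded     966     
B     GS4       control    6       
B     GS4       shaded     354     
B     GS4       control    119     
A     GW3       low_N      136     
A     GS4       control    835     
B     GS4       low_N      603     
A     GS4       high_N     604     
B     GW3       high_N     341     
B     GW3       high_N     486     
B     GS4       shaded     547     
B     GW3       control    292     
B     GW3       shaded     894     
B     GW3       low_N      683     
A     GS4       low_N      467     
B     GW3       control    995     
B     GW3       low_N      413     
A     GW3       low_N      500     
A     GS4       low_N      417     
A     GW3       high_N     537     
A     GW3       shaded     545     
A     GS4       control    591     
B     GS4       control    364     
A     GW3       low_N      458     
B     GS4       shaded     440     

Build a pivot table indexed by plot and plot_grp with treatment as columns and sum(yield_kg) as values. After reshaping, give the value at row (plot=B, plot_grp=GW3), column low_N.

Rows with plot=B, plot_grp=GW3 and treatment=low_N: yield_kg values are 96, 640, 211, 498, 683, 413.
96 + 640 + 211 + 498 + 683 + 413 = 2541.

2541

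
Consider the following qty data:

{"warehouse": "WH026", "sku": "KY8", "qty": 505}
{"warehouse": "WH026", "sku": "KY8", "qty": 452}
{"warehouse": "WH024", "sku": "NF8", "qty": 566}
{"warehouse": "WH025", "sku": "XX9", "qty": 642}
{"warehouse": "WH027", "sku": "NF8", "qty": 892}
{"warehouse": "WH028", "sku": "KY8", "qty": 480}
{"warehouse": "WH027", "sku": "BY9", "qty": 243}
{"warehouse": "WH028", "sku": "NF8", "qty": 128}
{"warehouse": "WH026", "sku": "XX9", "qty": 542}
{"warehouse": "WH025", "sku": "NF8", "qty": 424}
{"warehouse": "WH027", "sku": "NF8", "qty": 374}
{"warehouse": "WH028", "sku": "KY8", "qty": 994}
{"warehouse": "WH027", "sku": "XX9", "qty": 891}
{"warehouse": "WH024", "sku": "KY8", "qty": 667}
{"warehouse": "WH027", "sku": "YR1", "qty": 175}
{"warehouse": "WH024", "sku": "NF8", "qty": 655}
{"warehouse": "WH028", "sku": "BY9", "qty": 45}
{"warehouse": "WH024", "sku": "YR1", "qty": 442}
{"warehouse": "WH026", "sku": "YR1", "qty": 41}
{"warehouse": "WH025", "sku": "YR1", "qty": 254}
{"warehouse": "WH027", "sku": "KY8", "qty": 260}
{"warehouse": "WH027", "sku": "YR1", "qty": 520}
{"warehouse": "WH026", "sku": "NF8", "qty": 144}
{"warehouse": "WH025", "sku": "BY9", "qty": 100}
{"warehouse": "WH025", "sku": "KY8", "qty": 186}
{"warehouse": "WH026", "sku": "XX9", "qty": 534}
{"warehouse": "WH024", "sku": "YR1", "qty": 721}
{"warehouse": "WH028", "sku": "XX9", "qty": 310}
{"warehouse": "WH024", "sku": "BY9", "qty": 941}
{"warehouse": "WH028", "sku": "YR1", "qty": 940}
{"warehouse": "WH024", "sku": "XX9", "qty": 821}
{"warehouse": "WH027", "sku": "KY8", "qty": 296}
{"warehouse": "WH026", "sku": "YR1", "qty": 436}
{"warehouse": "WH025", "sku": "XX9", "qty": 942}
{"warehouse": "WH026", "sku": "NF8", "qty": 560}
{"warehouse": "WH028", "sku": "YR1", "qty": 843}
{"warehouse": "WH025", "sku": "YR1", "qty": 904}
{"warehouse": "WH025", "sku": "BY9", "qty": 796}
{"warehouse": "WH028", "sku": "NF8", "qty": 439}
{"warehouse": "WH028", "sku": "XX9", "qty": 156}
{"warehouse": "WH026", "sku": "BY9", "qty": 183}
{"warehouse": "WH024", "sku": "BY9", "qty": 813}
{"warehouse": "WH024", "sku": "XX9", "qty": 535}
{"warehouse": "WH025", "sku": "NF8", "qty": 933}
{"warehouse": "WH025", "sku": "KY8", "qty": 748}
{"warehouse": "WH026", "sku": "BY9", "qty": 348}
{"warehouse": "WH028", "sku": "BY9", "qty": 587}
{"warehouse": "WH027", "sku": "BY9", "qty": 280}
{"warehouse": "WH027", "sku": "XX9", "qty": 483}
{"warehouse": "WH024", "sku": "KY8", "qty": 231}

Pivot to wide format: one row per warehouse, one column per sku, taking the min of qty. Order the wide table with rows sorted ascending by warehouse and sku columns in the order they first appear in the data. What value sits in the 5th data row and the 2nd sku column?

With rows sorted ascending by warehouse, row 5 is warehouse=WH028. sku columns in first-appearance order: KY8, NF8, XX9, BY9, YR1; column 2 is NF8.
Long rows with warehouse=WH028, sku=NF8: min(128, 439) = 128.

128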